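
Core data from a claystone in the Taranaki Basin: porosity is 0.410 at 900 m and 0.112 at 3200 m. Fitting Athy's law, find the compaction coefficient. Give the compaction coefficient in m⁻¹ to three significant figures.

Working in km (1 km = 1000 m; c in km⁻¹ = c in m⁻¹ × 1000):
Athy: φ(d) = φ₀ e^(−cd) ⇒ φ₁/φ₂ = e^{c(d₂−d₁)} ⇒ c = ln(φ₁/φ₂)/(d₂−d₁)
c = ln(0.41/0.112) / (3.2 − 0.9) = ln(3.661) / 2.3 = 1.2977 / 2.3 = 0.5642 km⁻¹

0.000564 m⁻¹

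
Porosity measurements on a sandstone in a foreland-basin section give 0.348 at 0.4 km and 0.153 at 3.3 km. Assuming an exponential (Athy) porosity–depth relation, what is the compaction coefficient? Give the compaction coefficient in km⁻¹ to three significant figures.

Athy: φ(z) = φ₀ e^(−kz) ⇒ φ₁/φ₂ = e^{k(z₂−z₁)} ⇒ k = ln(φ₁/φ₂)/(z₂−z₁)
k = ln(0.348/0.153) / (3.3 − 0.4) = ln(2.275) / 2.9 = 0.8218 / 2.9 = 0.2834 km⁻¹

0.283 km⁻¹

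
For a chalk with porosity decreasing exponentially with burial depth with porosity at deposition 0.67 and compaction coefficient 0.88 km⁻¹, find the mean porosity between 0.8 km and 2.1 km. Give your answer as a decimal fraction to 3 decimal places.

0.197

⟨φ⟩ = (1/(Z₂−Z₁)) ∫ φ₀ e^(−cZ) dZ = φ₀·(e^(−c·Z₁) − e^(−c·Z₂)) / (c·(Z₂−Z₁))
e^(−0.88×0.8) = 0.4946; e^(−0.88×2.1) = 0.1576
⟨φ⟩ = 0.67 × (0.4946 − 0.1576) / (0.88 × 1.3) = 0.67 × 0.2946 = 0.1974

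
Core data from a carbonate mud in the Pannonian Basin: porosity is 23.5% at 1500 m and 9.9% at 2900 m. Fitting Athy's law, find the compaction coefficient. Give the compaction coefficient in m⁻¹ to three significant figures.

Working in km (1 km = 1000 m; k in km⁻¹ = k in m⁻¹ × 1000):
Athy: phi(d) = phi₀ e^(−kd) ⇒ phi₁/phi₂ = e^{k(d₂−d₁)} ⇒ k = ln(phi₁/phi₂)/(d₂−d₁)
k = ln(0.235/0.099) / (2.9 − 1.5) = ln(2.374) / 1.4 = 0.8645 / 1.4 = 0.6175 km⁻¹

0.000617 m⁻¹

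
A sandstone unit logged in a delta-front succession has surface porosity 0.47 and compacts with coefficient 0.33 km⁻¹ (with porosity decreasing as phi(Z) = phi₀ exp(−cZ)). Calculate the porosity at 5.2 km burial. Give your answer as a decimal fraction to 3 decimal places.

0.084

phi = phi₀·exp(−c·Z) = 0.47 × exp(−0.33 × 5.2) = 0.47 × exp(−1.716)
  = 0.47 × 0.1798 = 0.0845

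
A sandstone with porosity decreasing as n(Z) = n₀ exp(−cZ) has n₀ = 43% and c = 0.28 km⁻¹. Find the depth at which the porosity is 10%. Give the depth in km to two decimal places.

Invert Athy's law: Z = ln(n₀/n) / c
Z = ln(0.43/0.1) / 0.28 = ln(4.3) / 0.28 = 1.4586 / 0.28 = 5.209 km

5.21 km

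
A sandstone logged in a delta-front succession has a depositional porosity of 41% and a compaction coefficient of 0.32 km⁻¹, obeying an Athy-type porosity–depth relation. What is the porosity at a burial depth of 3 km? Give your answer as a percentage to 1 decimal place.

15.7%

n = n₀·exp(−c·d) = 0.41 × exp(−0.32 × 3) = 0.41 × exp(−0.96)
  = 0.41 × 0.3829 = 0.1570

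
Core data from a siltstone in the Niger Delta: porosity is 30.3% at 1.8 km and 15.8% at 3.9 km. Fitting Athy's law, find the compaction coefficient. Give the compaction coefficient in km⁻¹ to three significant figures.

Athy: n(Z) = n₀ e^(−kZ) ⇒ n₁/n₂ = e^{k(Z₂−Z₁)} ⇒ k = ln(n₁/n₂)/(Z₂−Z₁)
k = ln(0.303/0.158) / (3.9 − 1.8) = ln(1.918) / 2.1 = 0.6511 / 2.1 = 0.3101 km⁻¹

0.310 km⁻¹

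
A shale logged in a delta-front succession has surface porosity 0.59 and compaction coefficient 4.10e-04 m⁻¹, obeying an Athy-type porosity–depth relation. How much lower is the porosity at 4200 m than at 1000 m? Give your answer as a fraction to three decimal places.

Working in km (1 km = 1000 m; c in km⁻¹ = c in m⁻¹ × 1000):
n(1) = 0.59·e^(−0.41×1) = 0.3916
n(4.2) = 0.59·e^(−0.41×4.2) = 0.1054
Δn = 0.3916 − 0.1054 = 0.2861

0.286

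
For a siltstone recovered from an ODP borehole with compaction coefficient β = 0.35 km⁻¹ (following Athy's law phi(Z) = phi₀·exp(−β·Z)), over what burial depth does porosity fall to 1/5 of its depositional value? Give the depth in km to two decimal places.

phi/phi₀ = 1/5 ⇒ exp(−β·Z) = 1/5 ⇒ Z = ln(5) / β
Z = 1.6094 / 0.35 = 4.598 km

4.60 km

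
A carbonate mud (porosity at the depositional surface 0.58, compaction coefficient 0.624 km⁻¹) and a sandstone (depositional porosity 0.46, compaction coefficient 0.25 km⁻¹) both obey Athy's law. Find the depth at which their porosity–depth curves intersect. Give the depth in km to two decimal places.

0.62 km

Set φ₀ₐ e^(−kₐZ) = φ₀ᵦ e^(−kᵦZ) ⇒ ln(φ₀ₐ/φ₀ᵦ) = (kₐ − kᵦ)·Z
Z = ln(0.58/0.46) / (0.624 − 0.25) = 0.2318 / 0.374 = 0.620 km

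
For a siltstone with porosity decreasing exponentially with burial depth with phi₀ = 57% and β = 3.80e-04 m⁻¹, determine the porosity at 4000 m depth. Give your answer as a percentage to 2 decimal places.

Working in km (1 km = 1000 m; β in km⁻¹ = β in m⁻¹ × 1000):
phi = phi₀·exp(−β·Z) = 0.57 × exp(−0.38 × 4) = 0.57 × exp(−1.52)
  = 0.57 × 0.2187 = 0.1247

12.47%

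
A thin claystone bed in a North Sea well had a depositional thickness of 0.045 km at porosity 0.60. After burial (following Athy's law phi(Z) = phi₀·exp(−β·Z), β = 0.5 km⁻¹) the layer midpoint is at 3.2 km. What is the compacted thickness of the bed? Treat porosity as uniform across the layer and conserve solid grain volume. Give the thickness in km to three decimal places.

0.020 km

Porosity at 3.2 km: phi = 0.6·exp(−0.5×3.2) = 0.1211
Solid-volume conservation: h(1−phi) = h₀(1−phi₀) ⇒ h = h₀·(1−phi₀)/(1−phi)
h = 0.045 × (1 − 0.6)/(1 − 0.1211) = 0.045 × 0.4551 = 0.0205 km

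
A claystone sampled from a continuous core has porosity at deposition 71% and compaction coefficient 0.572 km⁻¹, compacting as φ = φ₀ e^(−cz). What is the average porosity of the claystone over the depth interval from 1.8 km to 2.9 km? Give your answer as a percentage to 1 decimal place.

⟨φ⟩ = (1/(z₂−z₁)) ∫ φ₀ e^(−cz) dz = φ₀·(e^(−c·z₁) − e^(−c·z₂)) / (c·(z₂−z₁))
e^(−0.572×1.8) = 0.3571; e^(−0.572×2.9) = 0.1904
⟨φ⟩ = 0.71 × (0.3571 − 0.1904) / (0.572 × 1.1) = 0.71 × 0.2651 = 0.1882

18.8%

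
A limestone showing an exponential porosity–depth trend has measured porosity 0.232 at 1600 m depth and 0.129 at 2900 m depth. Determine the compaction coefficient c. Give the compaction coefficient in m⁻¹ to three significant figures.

0.000451 m⁻¹

Working in km (1 km = 1000 m; c in km⁻¹ = c in m⁻¹ × 1000):
Athy: phi(z) = phi₀ e^(−cz) ⇒ phi₁/phi₂ = e^{c(z₂−z₁)} ⇒ c = ln(phi₁/phi₂)/(z₂−z₁)
c = ln(0.232/0.129) / (2.9 − 1.6) = ln(1.798) / 1.3 = 0.5869 / 1.3 = 0.4515 km⁻¹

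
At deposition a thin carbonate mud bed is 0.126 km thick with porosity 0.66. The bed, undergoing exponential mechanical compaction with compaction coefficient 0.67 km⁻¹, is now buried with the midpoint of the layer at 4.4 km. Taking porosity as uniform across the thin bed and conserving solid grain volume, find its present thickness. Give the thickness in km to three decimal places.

0.044 km

Porosity at 4.4 km: n = 0.66·exp(−0.67×4.4) = 0.0346
Solid-volume conservation: h(1−n) = h₀(1−n₀) ⇒ h = h₀·(1−n₀)/(1−n)
h = 0.126 × (1 − 0.66)/(1 − 0.0346) = 0.126 × 0.3522 = 0.0444 km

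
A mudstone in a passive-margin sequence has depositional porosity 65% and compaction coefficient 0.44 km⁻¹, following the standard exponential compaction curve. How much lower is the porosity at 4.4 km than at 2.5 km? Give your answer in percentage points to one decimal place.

12.3 percentage points

phi(2.5) = 0.65·e^(−0.44×2.5) = 0.2164
phi(4.4) = 0.65·e^(−0.44×4.4) = 0.0938
Δphi = 0.2164 − 0.0938 = 0.1226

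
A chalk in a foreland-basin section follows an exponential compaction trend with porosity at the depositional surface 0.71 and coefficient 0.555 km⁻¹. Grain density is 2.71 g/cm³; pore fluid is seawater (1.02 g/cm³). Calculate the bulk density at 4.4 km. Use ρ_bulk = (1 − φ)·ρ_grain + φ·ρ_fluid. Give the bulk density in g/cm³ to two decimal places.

2.61 g/cm³

Porosity at depth: n = 0.71·exp(−0.555×4.4) = 0.71×0.0870 = 0.0618
Bulk density: ρ_b = (1−n)ρ_g + n·ρ_f = 0.9382×2.71 + 0.0618×1.02
       = 2.543 + 0.063 = 2.606 g/cm³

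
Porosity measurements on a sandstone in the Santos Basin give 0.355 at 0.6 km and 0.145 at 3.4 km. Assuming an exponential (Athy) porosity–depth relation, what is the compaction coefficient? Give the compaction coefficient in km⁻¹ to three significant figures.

0.320 km⁻¹

Athy: φ(Z) = φ₀ e^(−βZ) ⇒ φ₁/φ₂ = e^{β(Z₂−Z₁)} ⇒ β = ln(φ₁/φ₂)/(Z₂−Z₁)
β = ln(0.355/0.145) / (3.4 − 0.6) = ln(2.448) / 2.8 = 0.8954 / 2.8 = 0.3198 km⁻¹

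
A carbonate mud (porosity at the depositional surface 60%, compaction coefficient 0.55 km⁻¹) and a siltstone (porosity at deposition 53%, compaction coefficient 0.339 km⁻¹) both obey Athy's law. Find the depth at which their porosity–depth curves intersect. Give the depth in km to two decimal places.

Set phi₀ₐ e^(−cₐd) = phi₀ᵦ e^(−cᵦd) ⇒ ln(phi₀ₐ/phi₀ᵦ) = (cₐ − cᵦ)·d
d = ln(0.6/0.53) / (0.55 − 0.339) = 0.1241 / 0.211 = 0.588 km

0.59 km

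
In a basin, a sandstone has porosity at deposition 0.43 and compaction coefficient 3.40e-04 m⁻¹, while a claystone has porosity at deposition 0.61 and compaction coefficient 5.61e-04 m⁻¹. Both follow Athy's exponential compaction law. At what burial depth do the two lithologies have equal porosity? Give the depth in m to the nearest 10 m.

Working in km (1 km = 1000 m; β in km⁻¹ = β in m⁻¹ × 1000):
Set phi₀ₐ e^(−βₐd) = phi₀ᵦ e^(−βᵦd) ⇒ ln(phi₀ₐ/phi₀ᵦ) = (βₐ − βᵦ)·d
d = ln(0.43/0.61) / (0.34 − 0.561) = -0.3497 / -0.221 = 1.582 km

1580 m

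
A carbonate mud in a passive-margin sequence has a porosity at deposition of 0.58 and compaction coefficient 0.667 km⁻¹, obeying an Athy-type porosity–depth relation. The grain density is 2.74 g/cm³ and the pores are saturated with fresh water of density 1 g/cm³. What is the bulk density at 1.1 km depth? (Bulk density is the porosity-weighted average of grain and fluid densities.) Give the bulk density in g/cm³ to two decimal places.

2.26 g/cm³

Porosity at depth: phi = 0.58·exp(−0.667×1.1) = 0.58×0.4801 = 0.2785
Bulk density: ρ_b = (1−phi)ρ_g + phi·ρ_f = 0.7215×2.74 + 0.2785×1
       = 1.977 + 0.278 = 2.255 g/cm³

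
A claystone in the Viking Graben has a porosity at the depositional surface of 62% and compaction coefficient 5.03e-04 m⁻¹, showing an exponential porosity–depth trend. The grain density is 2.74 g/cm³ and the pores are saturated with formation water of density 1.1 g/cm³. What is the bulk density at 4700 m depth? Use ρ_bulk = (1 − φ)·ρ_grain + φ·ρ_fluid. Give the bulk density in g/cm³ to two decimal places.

2.64 g/cm³

Working in km (1 km = 1000 m; k in km⁻¹ = k in m⁻¹ × 1000):
Porosity at depth: n = 0.62·exp(−0.503×4.7) = 0.62×0.0940 = 0.0583
Bulk density: ρ_b = (1−n)ρ_g + n·ρ_f = 0.9417×2.74 + 0.0583×1.1
       = 2.580 + 0.064 = 2.644 g/cm³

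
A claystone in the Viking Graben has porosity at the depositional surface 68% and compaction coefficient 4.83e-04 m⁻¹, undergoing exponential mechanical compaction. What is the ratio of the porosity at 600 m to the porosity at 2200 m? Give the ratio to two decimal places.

2.17

Working in km (1 km = 1000 m; c in km⁻¹ = c in m⁻¹ × 1000):
n(d₁)/n(d₂) = e^(−c·d₁)/e^(−c·d₂) = e^{c(d₂−d₁)}
= exp(0.483 × 1.6) = exp(0.7728) = 2.1658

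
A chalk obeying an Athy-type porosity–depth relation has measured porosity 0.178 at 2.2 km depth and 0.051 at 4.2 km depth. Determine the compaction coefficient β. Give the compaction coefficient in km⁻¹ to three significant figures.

Athy: n(d) = n₀ e^(−βd) ⇒ n₁/n₂ = e^{β(d₂−d₁)} ⇒ β = ln(n₁/n₂)/(d₂−d₁)
β = ln(0.178/0.051) / (4.2 − 2.2) = ln(3.49) / 2 = 1.2500 / 2 = 0.625 km⁻¹

0.625 km⁻¹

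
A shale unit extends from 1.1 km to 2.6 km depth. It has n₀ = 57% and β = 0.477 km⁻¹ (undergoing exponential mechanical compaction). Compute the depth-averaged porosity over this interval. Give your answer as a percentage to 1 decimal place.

⟨n⟩ = (1/(Z₂−Z₁)) ∫ n₀ e^(−βZ) dZ = n₀·(e^(−β·Z₁) − e^(−β·Z₂)) / (β·(Z₂−Z₁))
e^(−0.477×1.1) = 0.5917; e^(−0.477×2.6) = 0.2893
⟨n⟩ = 0.57 × (0.5917 − 0.2893) / (0.477 × 1.5) = 0.57 × 0.4227 = 0.2409

24.1%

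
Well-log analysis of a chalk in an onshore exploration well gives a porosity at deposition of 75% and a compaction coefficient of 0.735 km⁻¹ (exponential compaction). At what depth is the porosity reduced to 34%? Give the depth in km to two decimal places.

1.08 km

Invert Athy's law: z = ln(φ₀/φ) / β
z = ln(0.75/0.34) / 0.735 = ln(2.206) / 0.735 = 0.7911 / 0.735 = 1.076 km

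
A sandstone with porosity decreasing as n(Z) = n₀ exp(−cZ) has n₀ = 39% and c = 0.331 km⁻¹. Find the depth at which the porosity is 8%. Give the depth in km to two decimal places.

Invert Athy's law: Z = ln(n₀/n) / c
Z = ln(0.39/0.08) / 0.331 = ln(4.875) / 0.331 = 1.5841 / 0.331 = 4.786 km

4.79 km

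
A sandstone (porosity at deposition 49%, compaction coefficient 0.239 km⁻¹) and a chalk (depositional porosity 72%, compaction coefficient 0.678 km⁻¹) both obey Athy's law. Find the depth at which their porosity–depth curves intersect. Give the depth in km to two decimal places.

Set phi₀ₐ e^(−kₐZ) = phi₀ᵦ e^(−kᵦZ) ⇒ ln(phi₀ₐ/phi₀ᵦ) = (kₐ − kᵦ)·Z
Z = ln(0.49/0.72) / (0.239 − 0.678) = -0.3848 / -0.439 = 0.877 km

0.88 km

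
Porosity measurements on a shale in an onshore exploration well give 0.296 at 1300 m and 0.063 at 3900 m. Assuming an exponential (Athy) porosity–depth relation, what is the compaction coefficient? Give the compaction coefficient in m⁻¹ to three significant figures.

0.000595 m⁻¹

Working in km (1 km = 1000 m; k in km⁻¹ = k in m⁻¹ × 1000):
Athy: φ(d) = φ₀ e^(−kd) ⇒ φ₁/φ₂ = e^{k(d₂−d₁)} ⇒ k = ln(φ₁/φ₂)/(d₂−d₁)
k = ln(0.296/0.063) / (3.9 − 1.3) = ln(4.698) / 2.6 = 1.5472 / 2.6 = 0.5951 km⁻¹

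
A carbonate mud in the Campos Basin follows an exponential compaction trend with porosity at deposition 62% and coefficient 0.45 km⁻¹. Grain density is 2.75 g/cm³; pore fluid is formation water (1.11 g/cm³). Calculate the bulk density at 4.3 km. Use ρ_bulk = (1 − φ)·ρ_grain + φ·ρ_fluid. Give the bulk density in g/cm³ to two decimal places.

Porosity at depth: n = 0.62·exp(−0.45×4.3) = 0.62×0.1444 = 0.0895
Bulk density: ρ_b = (1−n)ρ_g + n·ρ_f = 0.9105×2.75 + 0.0895×1.11
       = 2.504 + 0.099 = 2.603 g/cm³

2.60 g/cm³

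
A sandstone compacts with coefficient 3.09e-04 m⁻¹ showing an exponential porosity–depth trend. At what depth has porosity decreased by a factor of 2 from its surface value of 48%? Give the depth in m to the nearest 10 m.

2240 m

Working in km (1 km = 1000 m; c in km⁻¹ = c in m⁻¹ × 1000):
n/n₀ = 1/2 ⇒ exp(−c·d) = 1/2 ⇒ d = ln(2) / c
d = 0.6931 / 0.309 = 2.243 km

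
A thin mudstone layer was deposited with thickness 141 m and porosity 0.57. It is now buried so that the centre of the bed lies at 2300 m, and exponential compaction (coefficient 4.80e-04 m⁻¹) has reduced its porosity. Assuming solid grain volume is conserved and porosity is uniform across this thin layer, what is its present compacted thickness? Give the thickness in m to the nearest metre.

Working in km (1 km = 1000 m; β in km⁻¹ = β in m⁻¹ × 1000):
Porosity at 2.3 km: n = 0.57·exp(−0.48×2.3) = 0.1890
Solid-volume conservation: h(1−n) = h₀(1−n₀) ⇒ h = h₀·(1−n₀)/(1−n)
h = 0.141 × (1 − 0.57)/(1 − 0.1890) = 0.141 × 0.5302 = 0.0748 km

75 m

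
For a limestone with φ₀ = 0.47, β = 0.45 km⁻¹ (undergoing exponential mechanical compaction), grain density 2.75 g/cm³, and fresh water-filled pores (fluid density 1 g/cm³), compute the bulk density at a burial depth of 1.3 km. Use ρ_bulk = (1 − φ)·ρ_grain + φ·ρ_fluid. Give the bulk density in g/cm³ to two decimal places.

2.29 g/cm³

Porosity at depth: φ = 0.47·exp(−0.45×1.3) = 0.47×0.5571 = 0.2618
Bulk density: ρ_b = (1−φ)ρ_g + φ·ρ_f = 0.7382×2.75 + 0.2618×1
       = 2.030 + 0.262 = 2.292 g/cm³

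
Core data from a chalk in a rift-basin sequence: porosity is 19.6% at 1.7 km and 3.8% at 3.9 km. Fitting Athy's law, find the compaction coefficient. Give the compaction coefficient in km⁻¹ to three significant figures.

Athy: φ(Z) = φ₀ e^(−cZ) ⇒ φ₁/φ₂ = e^{c(Z₂−Z₁)} ⇒ c = ln(φ₁/φ₂)/(Z₂−Z₁)
c = ln(0.196/0.038) / (3.9 − 1.7) = ln(5.158) / 2.2 = 1.6405 / 2.2 = 0.7457 km⁻¹

0.746 km⁻¹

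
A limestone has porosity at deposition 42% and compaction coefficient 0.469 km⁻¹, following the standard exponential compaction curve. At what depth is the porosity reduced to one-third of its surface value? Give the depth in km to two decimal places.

2.34 km

n/n₀ = 1/3 ⇒ exp(−β·d) = 1/3 ⇒ d = ln(3) / β
d = 1.0986 / 0.469 = 2.342 km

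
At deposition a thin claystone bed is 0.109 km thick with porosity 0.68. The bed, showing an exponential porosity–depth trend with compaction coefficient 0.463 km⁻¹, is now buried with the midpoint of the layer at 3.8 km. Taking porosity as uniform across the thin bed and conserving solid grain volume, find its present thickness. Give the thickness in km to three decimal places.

0.040 km

Porosity at 3.8 km: φ = 0.68·exp(−0.463×3.8) = 0.1171
Solid-volume conservation: h(1−φ) = h₀(1−φ₀) ⇒ h = h₀·(1−φ₀)/(1−φ)
h = 0.109 × (1 − 0.68)/(1 − 0.1171) = 0.109 × 0.3624 = 0.0395 km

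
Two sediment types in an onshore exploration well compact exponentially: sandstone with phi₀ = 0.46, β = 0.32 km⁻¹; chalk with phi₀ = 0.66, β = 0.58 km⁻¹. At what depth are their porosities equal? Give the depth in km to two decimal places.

1.39 km

Set phi₀ₐ e^(−βₐZ) = phi₀ᵦ e^(−βᵦZ) ⇒ ln(phi₀ₐ/phi₀ᵦ) = (βₐ − βᵦ)·Z
Z = ln(0.46/0.66) / (0.32 − 0.58) = -0.3610 / -0.26 = 1.389 km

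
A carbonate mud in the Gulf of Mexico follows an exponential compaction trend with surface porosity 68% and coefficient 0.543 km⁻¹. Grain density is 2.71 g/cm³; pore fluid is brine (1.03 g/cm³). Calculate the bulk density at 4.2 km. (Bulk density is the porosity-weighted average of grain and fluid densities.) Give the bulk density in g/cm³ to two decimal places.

2.59 g/cm³

Porosity at depth: n = 0.68·exp(−0.543×4.2) = 0.68×0.1022 = 0.0695
Bulk density: ρ_b = (1−n)ρ_g + n·ρ_f = 0.9305×2.71 + 0.0695×1.03
       = 2.522 + 0.072 = 2.593 g/cm³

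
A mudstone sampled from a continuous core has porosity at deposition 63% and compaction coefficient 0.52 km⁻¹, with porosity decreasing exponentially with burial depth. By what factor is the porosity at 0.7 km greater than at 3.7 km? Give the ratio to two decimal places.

n(Z₁)/n(Z₂) = e^(−k·Z₁)/e^(−k·Z₂) = e^{k(Z₂−Z₁)}
= exp(0.52 × 3) = exp(1.56) = 4.7588

4.76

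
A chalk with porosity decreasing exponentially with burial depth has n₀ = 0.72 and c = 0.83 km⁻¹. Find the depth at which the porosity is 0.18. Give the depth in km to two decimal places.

Invert Athy's law: z = ln(n₀/n) / c
z = ln(0.72/0.18) / 0.83 = ln(4) / 0.83 = 1.3863 / 0.83 = 1.670 km

1.67 km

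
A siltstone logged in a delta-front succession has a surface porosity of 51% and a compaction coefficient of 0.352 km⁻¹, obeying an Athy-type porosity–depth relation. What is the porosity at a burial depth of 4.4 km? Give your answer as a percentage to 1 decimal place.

10.8%

φ = φ₀·exp(−k·d) = 0.51 × exp(−0.352 × 4.4) = 0.51 × exp(−1.549)
  = 0.51 × 0.2125 = 0.1084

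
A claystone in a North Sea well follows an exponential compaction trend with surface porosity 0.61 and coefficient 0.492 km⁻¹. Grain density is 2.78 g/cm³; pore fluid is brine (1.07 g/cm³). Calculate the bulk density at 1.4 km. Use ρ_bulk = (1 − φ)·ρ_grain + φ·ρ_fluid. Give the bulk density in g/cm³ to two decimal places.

2.26 g/cm³

Porosity at depth: φ = 0.61·exp(−0.492×1.4) = 0.61×0.5022 = 0.3063
Bulk density: ρ_b = (1−φ)ρ_g + φ·ρ_f = 0.6937×2.78 + 0.3063×1.07
       = 1.928 + 0.328 = 2.256 g/cm³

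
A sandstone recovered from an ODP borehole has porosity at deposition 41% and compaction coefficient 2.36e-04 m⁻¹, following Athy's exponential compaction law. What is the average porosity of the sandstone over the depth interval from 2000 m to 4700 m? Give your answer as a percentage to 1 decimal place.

18.9%

Working in km (1 km = 1000 m; β in km⁻¹ = β in m⁻¹ × 1000):
⟨phi⟩ = (1/(d₂−d₁)) ∫ phi₀ e^(−βd) dd = phi₀·(e^(−β·d₁) − e^(−β·d₂)) / (β·(d₂−d₁))
e^(−0.236×2) = 0.6238; e^(−0.236×4.7) = 0.3298
⟨phi⟩ = 0.41 × (0.6238 − 0.3298) / (0.236 × 2.7) = 0.41 × 0.4613 = 0.1891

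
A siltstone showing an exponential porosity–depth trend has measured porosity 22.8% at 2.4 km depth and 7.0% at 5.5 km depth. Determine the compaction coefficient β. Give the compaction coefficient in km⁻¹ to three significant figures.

0.381 km⁻¹

Athy: φ(d) = φ₀ e^(−βd) ⇒ φ₁/φ₂ = e^{β(d₂−d₁)} ⇒ β = ln(φ₁/φ₂)/(d₂−d₁)
β = ln(0.228/0.07) / (5.5 − 2.4) = ln(3.257) / 3.1 = 1.1809 / 3.1 = 0.3809 km⁻¹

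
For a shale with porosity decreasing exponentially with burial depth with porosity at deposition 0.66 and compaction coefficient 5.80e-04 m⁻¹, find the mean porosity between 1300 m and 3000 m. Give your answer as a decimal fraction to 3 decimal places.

Working in km (1 km = 1000 m; k in km⁻¹ = k in m⁻¹ × 1000):
⟨phi⟩ = (1/(d₂−d₁)) ∫ phi₀ e^(−kd) dd = phi₀·(e^(−k·d₁) − e^(−k·d₂)) / (k·(d₂−d₁))
e^(−0.58×1.3) = 0.4705; e^(−0.58×3) = 0.1755
⟨phi⟩ = 0.66 × (0.4705 − 0.1755) / (0.58 × 1.7) = 0.66 × 0.2991 = 0.1974

0.197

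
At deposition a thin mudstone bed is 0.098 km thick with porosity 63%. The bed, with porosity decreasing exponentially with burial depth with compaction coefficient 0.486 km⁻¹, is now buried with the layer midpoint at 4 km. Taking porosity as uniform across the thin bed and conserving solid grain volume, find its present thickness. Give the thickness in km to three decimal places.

0.040 km

Porosity at 4 km: φ = 0.63·exp(−0.486×4) = 0.0902
Solid-volume conservation: h(1−φ) = h₀(1−φ₀) ⇒ h = h₀·(1−φ₀)/(1−φ)
h = 0.098 × (1 − 0.63)/(1 − 0.0902) = 0.098 × 0.4067 = 0.0399 km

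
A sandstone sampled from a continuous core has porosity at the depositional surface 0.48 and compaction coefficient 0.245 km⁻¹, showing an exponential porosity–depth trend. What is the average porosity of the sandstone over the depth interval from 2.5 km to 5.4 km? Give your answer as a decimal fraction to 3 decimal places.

0.186

⟨φ⟩ = (1/(d₂−d₁)) ∫ φ₀ e^(−cd) dd = φ₀·(e^(−c·d₁) − e^(−c·d₂)) / (c·(d₂−d₁))
e^(−0.245×2.5) = 0.5420; e^(−0.245×5.4) = 0.2663
⟨φ⟩ = 0.48 × (0.5420 − 0.2663) / (0.245 × 2.9) = 0.48 × 0.3880 = 0.1862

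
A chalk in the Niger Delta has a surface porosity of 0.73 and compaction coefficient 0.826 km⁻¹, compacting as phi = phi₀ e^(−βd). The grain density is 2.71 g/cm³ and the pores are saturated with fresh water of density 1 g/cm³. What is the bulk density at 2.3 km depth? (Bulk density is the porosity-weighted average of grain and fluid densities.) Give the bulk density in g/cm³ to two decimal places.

Porosity at depth: phi = 0.73·exp(−0.826×2.3) = 0.73×0.1496 = 0.1092
Bulk density: ρ_b = (1−phi)ρ_g + phi·ρ_f = 0.8908×2.71 + 0.1092×1
       = 2.414 + 0.109 = 2.523 g/cm³

2.52 g/cm³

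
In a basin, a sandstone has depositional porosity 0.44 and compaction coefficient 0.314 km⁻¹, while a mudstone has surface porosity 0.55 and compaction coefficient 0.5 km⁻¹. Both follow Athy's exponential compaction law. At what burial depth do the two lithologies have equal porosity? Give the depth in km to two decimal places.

Set n₀ₐ e^(−βₐd) = n₀ᵦ e^(−βᵦd) ⇒ ln(n₀ₐ/n₀ᵦ) = (βₐ − βᵦ)·d
d = ln(0.44/0.55) / (0.314 − 0.5) = -0.2231 / -0.186 = 1.200 km

1.20 km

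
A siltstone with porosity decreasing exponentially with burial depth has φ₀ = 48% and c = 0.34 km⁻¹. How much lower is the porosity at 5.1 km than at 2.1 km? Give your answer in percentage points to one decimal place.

15.0 percentage points

φ(2.1) = 0.48·e^(−0.34×2.1) = 0.2350
φ(5.1) = 0.48·e^(−0.34×5.1) = 0.0848
Δφ = 0.2350 − 0.0848 = 0.1503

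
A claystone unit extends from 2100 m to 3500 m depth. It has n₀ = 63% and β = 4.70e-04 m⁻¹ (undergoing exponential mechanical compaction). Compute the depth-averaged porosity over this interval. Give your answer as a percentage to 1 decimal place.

Working in km (1 km = 1000 m; β in km⁻¹ = β in m⁻¹ × 1000):
⟨n⟩ = (1/(z₂−z₁)) ∫ n₀ e^(−βz) dz = n₀·(e^(−β·z₁) − e^(−β·z₂)) / (β·(z₂−z₁))
e^(−0.47×2.1) = 0.3727; e^(−0.47×3.5) = 0.1930
⟨n⟩ = 0.63 × (0.3727 − 0.1930) / (0.47 × 1.4) = 0.63 × 0.2731 = 0.1720

17.2%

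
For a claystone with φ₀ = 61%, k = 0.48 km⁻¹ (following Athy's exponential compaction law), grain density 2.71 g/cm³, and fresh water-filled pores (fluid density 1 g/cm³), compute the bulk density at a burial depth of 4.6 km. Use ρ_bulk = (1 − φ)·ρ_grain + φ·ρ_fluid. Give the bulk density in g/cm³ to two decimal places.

Porosity at depth: φ = 0.61·exp(−0.48×4.6) = 0.61×0.1099 = 0.0671
Bulk density: ρ_b = (1−φ)ρ_g + φ·ρ_f = 0.9329×2.71 + 0.0671×1
       = 2.528 + 0.067 = 2.595 g/cm³

2.60 g/cm³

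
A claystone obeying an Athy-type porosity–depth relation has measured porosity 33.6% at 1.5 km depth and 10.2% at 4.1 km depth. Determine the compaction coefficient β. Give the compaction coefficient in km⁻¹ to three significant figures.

Athy: n(z) = n₀ e^(−βz) ⇒ n₁/n₂ = e^{β(z₂−z₁)} ⇒ β = ln(n₁/n₂)/(z₂−z₁)
β = ln(0.336/0.102) / (4.1 − 1.5) = ln(3.294) / 2.6 = 1.1921 / 2.6 = 0.4585 km⁻¹

0.459 km⁻¹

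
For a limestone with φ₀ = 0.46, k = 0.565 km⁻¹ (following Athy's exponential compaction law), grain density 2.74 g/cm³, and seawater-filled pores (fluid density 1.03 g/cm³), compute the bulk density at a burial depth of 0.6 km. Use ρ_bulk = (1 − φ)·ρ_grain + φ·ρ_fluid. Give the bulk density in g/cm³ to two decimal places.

Porosity at depth: φ = 0.46·exp(−0.565×0.6) = 0.46×0.7125 = 0.3277
Bulk density: ρ_b = (1−φ)ρ_g + φ·ρ_f = 0.6723×2.74 + 0.3277×1.03
       = 1.842 + 0.338 = 2.180 g/cm³

2.18 g/cm³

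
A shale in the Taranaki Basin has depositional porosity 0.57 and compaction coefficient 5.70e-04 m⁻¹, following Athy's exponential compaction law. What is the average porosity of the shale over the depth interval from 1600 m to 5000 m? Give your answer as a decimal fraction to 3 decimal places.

0.101

Working in km (1 km = 1000 m; c in km⁻¹ = c in m⁻¹ × 1000):
⟨φ⟩ = (1/(z₂−z₁)) ∫ φ₀ e^(−cz) dz = φ₀·(e^(−c·z₁) − e^(−c·z₂)) / (c·(z₂−z₁))
e^(−0.57×1.6) = 0.4017; e^(−0.57×5) = 0.0578
⟨φ⟩ = 0.57 × (0.4017 − 0.0578) / (0.57 × 3.4) = 0.57 × 0.1774 = 0.1011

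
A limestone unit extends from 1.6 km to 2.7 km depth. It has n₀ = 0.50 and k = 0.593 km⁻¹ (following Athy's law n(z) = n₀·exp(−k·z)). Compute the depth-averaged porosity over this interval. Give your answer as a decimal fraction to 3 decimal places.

⟨n⟩ = (1/(z₂−z₁)) ∫ n₀ e^(−kz) dz = n₀·(e^(−k·z₁) − e^(−k·z₂)) / (k·(z₂−z₁))
e^(−0.593×1.6) = 0.3872; e^(−0.593×2.7) = 0.2017
⟨n⟩ = 0.5 × (0.3872 − 0.2017) / (0.593 × 1.1) = 0.5 × 0.2844 = 0.1422

0.142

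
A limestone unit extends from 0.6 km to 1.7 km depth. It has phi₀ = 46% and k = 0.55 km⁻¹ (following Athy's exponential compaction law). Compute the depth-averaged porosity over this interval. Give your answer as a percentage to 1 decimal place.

⟨phi⟩ = (1/(Z₂−Z₁)) ∫ phi₀ e^(−kZ) dZ = phi₀·(e^(−k·Z₁) − e^(−k·Z₂)) / (k·(Z₂−Z₁))
e^(−0.55×0.6) = 0.7189; e^(−0.55×1.7) = 0.3926
⟨phi⟩ = 0.46 × (0.7189 − 0.3926) / (0.55 × 1.1) = 0.46 × 0.5394 = 0.2481

24.8%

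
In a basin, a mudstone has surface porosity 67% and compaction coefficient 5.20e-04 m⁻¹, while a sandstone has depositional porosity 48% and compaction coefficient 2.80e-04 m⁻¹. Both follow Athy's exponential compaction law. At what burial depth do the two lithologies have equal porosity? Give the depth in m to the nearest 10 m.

1390 m

Working in km (1 km = 1000 m; c in km⁻¹ = c in m⁻¹ × 1000):
Set φ₀ₐ e^(−cₐZ) = φ₀ᵦ e^(−cᵦZ) ⇒ ln(φ₀ₐ/φ₀ᵦ) = (cₐ − cᵦ)·Z
Z = ln(0.67/0.48) / (0.52 − 0.28) = 0.3335 / 0.24 = 1.390 km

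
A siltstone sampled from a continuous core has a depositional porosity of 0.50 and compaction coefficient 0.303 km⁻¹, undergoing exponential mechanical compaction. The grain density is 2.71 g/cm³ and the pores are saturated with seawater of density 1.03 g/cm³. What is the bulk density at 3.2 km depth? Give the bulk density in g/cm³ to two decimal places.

Porosity at depth: φ = 0.5·exp(−0.303×3.2) = 0.5×0.3792 = 0.1896
Bulk density: ρ_b = (1−φ)ρ_g + φ·ρ_f = 0.8104×2.71 + 0.1896×1.03
       = 2.196 + 0.195 = 2.391 g/cm³

2.39 g/cm³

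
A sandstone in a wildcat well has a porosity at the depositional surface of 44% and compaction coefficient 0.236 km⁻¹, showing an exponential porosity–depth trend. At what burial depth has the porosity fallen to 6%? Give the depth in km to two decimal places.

Invert Athy's law: z = ln(phi₀/phi) / c
z = ln(0.44/0.06) / 0.236 = ln(7.333) / 0.236 = 1.9924 / 0.236 = 8.443 km

8.44 km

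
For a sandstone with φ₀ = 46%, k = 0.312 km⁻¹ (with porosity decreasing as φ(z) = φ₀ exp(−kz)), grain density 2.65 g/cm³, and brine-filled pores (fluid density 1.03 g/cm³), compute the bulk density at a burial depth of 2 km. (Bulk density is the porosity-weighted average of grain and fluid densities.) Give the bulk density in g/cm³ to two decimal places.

Porosity at depth: φ = 0.46·exp(−0.312×2) = 0.46×0.5358 = 0.2465
Bulk density: ρ_b = (1−φ)ρ_g + φ·ρ_f = 0.7535×2.65 + 0.2465×1.03
       = 1.997 + 0.254 = 2.251 g/cm³

2.25 g/cm³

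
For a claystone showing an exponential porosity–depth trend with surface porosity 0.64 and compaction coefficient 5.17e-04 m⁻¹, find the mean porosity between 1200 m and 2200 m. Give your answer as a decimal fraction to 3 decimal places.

Working in km (1 km = 1000 m; k in km⁻¹ = k in m⁻¹ × 1000):
⟨phi⟩ = (1/(z₂−z₁)) ∫ phi₀ e^(−kz) dz = phi₀·(e^(−k·z₁) − e^(−k·z₂)) / (k·(z₂−z₁))
e^(−0.517×1.2) = 0.5377; e^(−0.517×2.2) = 0.3207
⟨phi⟩ = 0.64 × (0.5377 − 0.3207) / (0.517 × 1) = 0.64 × 0.4199 = 0.2687

0.269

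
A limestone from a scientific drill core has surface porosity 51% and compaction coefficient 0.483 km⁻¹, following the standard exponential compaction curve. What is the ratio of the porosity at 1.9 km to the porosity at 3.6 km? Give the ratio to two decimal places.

2.27

phi(z₁)/phi(z₂) = e^(−c·z₁)/e^(−c·z₂) = e^{c(z₂−z₁)}
= exp(0.483 × 1.7) = exp(0.8211) = 2.2730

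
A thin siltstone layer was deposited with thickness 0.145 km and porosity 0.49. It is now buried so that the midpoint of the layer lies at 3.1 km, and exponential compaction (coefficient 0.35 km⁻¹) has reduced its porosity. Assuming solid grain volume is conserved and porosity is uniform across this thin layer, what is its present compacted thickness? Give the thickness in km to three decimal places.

Porosity at 3.1 km: φ = 0.49·exp(−0.35×3.1) = 0.1656
Solid-volume conservation: h(1−φ) = h₀(1−φ₀) ⇒ h = h₀·(1−φ₀)/(1−φ)
h = 0.145 × (1 − 0.49)/(1 − 0.1656) = 0.145 × 0.6112 = 0.0886 km

0.089 km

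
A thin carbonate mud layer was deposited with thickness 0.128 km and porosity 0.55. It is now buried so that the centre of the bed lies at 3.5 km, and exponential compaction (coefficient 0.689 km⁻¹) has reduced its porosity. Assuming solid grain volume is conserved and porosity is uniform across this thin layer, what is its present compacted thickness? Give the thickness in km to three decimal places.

0.061 km

Porosity at 3.5 km: phi = 0.55·exp(−0.689×3.5) = 0.0493
Solid-volume conservation: h(1−phi) = h₀(1−phi₀) ⇒ h = h₀·(1−phi₀)/(1−phi)
h = 0.128 × (1 − 0.55)/(1 − 0.0493) = 0.128 × 0.4733 = 0.0606 km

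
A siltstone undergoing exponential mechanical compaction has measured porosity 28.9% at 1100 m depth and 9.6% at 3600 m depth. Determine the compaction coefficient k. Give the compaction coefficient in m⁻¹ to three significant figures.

Working in km (1 km = 1000 m; k in km⁻¹ = k in m⁻¹ × 1000):
Athy: φ(d) = φ₀ e^(−kd) ⇒ φ₁/φ₂ = e^{k(d₂−d₁)} ⇒ k = ln(φ₁/φ₂)/(d₂−d₁)
k = ln(0.289/0.096) / (3.6 − 1.1) = ln(3.01) / 2.5 = 1.1021 / 2.5 = 0.4408 km⁻¹

0.000441 m⁻¹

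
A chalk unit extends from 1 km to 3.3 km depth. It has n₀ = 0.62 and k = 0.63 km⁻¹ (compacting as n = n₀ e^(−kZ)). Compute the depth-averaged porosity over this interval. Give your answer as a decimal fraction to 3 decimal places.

0.174

⟨n⟩ = (1/(Z₂−Z₁)) ∫ n₀ e^(−kZ) dZ = n₀·(e^(−k·Z₁) − e^(−k·Z₂)) / (k·(Z₂−Z₁))
e^(−0.63×1) = 0.5326; e^(−0.63×3.3) = 0.1251
⟨n⟩ = 0.62 × (0.5326 − 0.1251) / (0.63 × 2.3) = 0.62 × 0.2813 = 0.1744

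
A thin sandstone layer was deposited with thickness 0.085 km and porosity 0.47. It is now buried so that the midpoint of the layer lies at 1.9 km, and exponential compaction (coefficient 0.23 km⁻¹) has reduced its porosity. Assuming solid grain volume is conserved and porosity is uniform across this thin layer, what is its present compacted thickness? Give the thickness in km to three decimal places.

Porosity at 1.9 km: phi = 0.47·exp(−0.23×1.9) = 0.3036
Solid-volume conservation: h(1−phi) = h₀(1−phi₀) ⇒ h = h₀·(1−phi₀)/(1−phi)
h = 0.085 × (1 − 0.47)/(1 − 0.3036) = 0.085 × 0.7611 = 0.0647 km

0.065 km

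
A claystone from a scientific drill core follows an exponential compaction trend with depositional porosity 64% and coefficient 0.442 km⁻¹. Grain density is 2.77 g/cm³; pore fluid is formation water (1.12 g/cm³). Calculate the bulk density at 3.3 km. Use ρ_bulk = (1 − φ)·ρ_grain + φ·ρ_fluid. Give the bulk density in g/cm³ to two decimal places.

Porosity at depth: n = 0.64·exp(−0.442×3.3) = 0.64×0.2326 = 0.1488
Bulk density: ρ_b = (1−n)ρ_g + n·ρ_f = 0.8512×2.77 + 0.1488×1.12
       = 2.358 + 0.167 = 2.524 g/cm³

2.52 g/cm³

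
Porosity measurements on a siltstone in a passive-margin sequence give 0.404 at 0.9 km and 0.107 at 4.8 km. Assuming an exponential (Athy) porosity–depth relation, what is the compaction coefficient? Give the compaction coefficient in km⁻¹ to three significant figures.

Athy: phi(d) = phi₀ e^(−βd) ⇒ phi₁/phi₂ = e^{β(d₂−d₁)} ⇒ β = ln(phi₁/phi₂)/(d₂−d₁)
β = ln(0.404/0.107) / (4.8 − 0.9) = ln(3.776) / 3.9 = 1.3286 / 3.9 = 0.3407 km⁻¹

0.341 km⁻¹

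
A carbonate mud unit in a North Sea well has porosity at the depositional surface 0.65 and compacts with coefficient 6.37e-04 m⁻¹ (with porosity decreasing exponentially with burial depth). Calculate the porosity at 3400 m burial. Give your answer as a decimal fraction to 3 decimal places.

0.075

Working in km (1 km = 1000 m; k in km⁻¹ = k in m⁻¹ × 1000):
φ = φ₀·exp(−k·z) = 0.65 × exp(−0.637 × 3.4) = 0.65 × exp(−2.166)
  = 0.65 × 0.1147 = 0.0745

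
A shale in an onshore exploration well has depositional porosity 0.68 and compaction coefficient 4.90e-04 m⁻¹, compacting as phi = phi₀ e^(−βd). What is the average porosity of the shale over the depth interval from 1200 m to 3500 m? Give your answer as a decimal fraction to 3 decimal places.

Working in km (1 km = 1000 m; β in km⁻¹ = β in m⁻¹ × 1000):
⟨phi⟩ = (1/(d₂−d₁)) ∫ phi₀ e^(−βd) dd = phi₀·(e^(−β·d₁) − e^(−β·d₂)) / (β·(d₂−d₁))
e^(−0.49×1.2) = 0.5554; e^(−0.49×3.5) = 0.1800
⟨phi⟩ = 0.68 × (0.5554 − 0.1800) / (0.49 × 2.3) = 0.68 × 0.3332 = 0.2266

0.227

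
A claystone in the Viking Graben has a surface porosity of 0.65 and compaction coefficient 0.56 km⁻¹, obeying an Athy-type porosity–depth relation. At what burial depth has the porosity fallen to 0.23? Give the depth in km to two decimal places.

1.86 km

Invert Athy's law: z = ln(phi₀/phi) / k
z = ln(0.65/0.23) / 0.56 = ln(2.826) / 0.56 = 1.0389 / 0.56 = 1.855 km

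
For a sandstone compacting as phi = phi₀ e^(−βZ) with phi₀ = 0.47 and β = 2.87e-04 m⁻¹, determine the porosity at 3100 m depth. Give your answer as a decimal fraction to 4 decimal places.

Working in km (1 km = 1000 m; β in km⁻¹ = β in m⁻¹ × 1000):
phi = phi₀·exp(−β·Z) = 0.47 × exp(−0.287 × 3.1) = 0.47 × exp(−0.8897)
  = 0.47 × 0.4108 = 0.1931

0.1931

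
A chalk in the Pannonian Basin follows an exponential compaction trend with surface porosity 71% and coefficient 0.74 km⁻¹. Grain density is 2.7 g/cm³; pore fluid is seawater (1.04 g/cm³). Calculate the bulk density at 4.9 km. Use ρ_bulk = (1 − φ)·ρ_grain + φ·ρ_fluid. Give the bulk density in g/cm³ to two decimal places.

2.67 g/cm³

Porosity at depth: φ = 0.71·exp(−0.74×4.9) = 0.71×0.0266 = 0.0189
Bulk density: ρ_b = (1−φ)ρ_g + φ·ρ_f = 0.9811×2.7 + 0.0189×1.04
       = 2.649 + 0.020 = 2.669 g/cm³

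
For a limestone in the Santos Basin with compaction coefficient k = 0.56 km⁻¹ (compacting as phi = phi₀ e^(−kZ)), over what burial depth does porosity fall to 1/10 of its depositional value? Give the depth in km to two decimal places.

4.11 km

phi/phi₀ = 1/10 ⇒ exp(−k·Z) = 1/10 ⇒ Z = ln(10) / k
Z = 2.3026 / 0.56 = 4.112 km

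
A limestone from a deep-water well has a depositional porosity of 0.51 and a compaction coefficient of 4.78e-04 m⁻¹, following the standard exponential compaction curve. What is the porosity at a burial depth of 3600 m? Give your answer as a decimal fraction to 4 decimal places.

Working in km (1 km = 1000 m; β in km⁻¹ = β in m⁻¹ × 1000):
n = n₀·exp(−β·d) = 0.51 × exp(−0.478 × 3.6) = 0.51 × exp(−1.721)
  = 0.51 × 0.1789 = 0.0913

0.0913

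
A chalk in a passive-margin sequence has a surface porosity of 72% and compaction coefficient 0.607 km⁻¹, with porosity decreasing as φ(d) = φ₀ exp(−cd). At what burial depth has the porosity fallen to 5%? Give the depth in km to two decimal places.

Invert Athy's law: d = ln(φ₀/φ) / c
d = ln(0.72/0.05) / 0.607 = ln(14.4) / 0.607 = 2.6672 / 0.607 = 4.394 km

4.39 km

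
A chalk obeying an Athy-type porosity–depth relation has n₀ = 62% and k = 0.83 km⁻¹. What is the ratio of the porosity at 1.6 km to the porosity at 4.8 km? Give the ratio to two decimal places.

14.24

n(Z₁)/n(Z₂) = e^(−k·Z₁)/e^(−k·Z₂) = e^{k(Z₂−Z₁)}
= exp(0.83 × 3.2) = exp(2.656) = 14.2392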